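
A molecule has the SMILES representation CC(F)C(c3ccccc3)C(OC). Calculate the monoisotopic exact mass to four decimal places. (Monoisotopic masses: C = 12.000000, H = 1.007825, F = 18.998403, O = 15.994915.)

Atom tally by fragment:
  CH3 → C:1 H:3
  CH(F) → C:1 H:1 F:1
  CH(C6H5) → C:7 H:6
  CH2OCH3 → C:2 H:5 O:1
Element totals:
  C: 11
  H: 15
  F: 1
  O: 1
Molecular formula: C11H15FO.
  M = 11(12.0) + 15(1.007825) + 18.998403 + 15.994915
    = 132.000000 + 15.117375 + 18.998403 + 15.994915 = 182.110693

182.1107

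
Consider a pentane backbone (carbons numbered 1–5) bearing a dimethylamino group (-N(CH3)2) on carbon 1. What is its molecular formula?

C7H17N

Atom tally by fragment:
  (CH3)2NCH2 → C:3 H:8 N:1
  CH2 → C:1 H:2
  CH2 → C:1 H:2
  CH2 → C:1 H:2
  CH3 → C:1 H:3
Element totals:
  C: 7
  H: 17
  N: 1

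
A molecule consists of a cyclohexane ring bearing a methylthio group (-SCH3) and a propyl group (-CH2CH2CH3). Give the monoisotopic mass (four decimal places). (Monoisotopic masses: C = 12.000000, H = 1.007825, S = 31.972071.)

172.1286

Atom tally by fragment:
  cyclohexane ring core → C:6 H:12
  (− 2 ring H displaced by substituents)
  + SCH3 → C:1 H:3 S:1
  + CH2CH2CH3 → C:3 H:7
Element totals:
  C: 10
  H: 20
  S: 1
Molecular formula: C10H20S.
  M = 10(12.0) + 20(1.007825) + 31.972071
    = 120.000000 + 20.156500 + 31.972071 = 172.128571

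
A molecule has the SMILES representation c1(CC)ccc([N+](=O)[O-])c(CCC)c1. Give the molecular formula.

Atom tally by fragment:
  benzene ring core → C:6 H:6
  (− 3 ring H displaced by substituents)
  + C2H5 → C:2 H:5
  + NO2 → N:1 O:2
  + CH2CH2CH3 → C:3 H:7
Element totals:
  C: 11
  H: 15
  N: 1
  O: 2

C11H15NO2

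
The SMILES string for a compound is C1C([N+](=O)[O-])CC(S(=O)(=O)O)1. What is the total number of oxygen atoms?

Atom tally by fragment:
  cyclobutane ring core → C:4 H:8
  (− 2 ring H displaced by substituents)
  + NO2 → N:1 O:2
  + SO3H → S:1 O:3 H:1
Element totals:
  C: 4
  H: 7
  N: 1
  O: 5
  S: 1

5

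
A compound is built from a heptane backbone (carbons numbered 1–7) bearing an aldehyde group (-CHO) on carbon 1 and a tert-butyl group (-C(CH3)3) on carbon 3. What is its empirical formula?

Atom tally by fragment:
  OHCCH2 → C:2 H:3 O:1
  CH2 → C:1 H:2
  CH(C(CH3)3) → C:5 H:10
  CH2 → C:1 H:2
  CH2 → C:1 H:2
  CH2 → C:1 H:2
  CH3 → C:1 H:3
Element totals:
  C: 12
  H: 24
  O: 1
Molecular formula: C12H24O.
gcd of subscripts (12, 24, 1) = 1, so the empirical formula equals the molecular formula.

C12H24O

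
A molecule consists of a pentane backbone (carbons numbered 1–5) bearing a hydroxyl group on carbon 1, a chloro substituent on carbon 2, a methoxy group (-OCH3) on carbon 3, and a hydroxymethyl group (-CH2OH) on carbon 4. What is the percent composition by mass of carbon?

Atom tally by fragment:
  HOCH2 → C:1 H:3 O:1
  CH(Cl) → C:1 H:1 Cl:1
  CH(OCH3) → C:2 H:4 O:1
  CH(CH2OH) → C:2 H:4 O:1
  CH3 → C:1 H:3
Element totals:
  C: 7
  H: 15
  Cl: 1
  O: 3
Molecular formula: C7H15ClO3.
Molar mass = 182.644 g/mol.
Mass from C: 7 × 12.011 = 84.077 g/mol.
%C = 84.077 / 182.644 × 100 = 46.03%.

46.03%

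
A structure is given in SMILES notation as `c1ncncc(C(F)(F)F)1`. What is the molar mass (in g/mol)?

Atom tally by fragment:
  pyrimidine ring core → C:4 H:4 N:2
  (− 1 ring H displaced by substituents)
  + CF3 → C:1 F:3
Element totals:
  C: 5
  H: 3
  F: 3
  N: 2
Molecular formula: C5H3F3N2.
  M = 5(12.011) + 3(1.008) + 3(18.998) + 2(14.007)
    = 60.055 + 3.024 + 56.994 + 28.014 = 148.087

148.09 g/mol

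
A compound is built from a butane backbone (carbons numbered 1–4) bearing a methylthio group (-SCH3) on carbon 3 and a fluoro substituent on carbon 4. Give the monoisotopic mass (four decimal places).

Atom tally by fragment:
  CH3 → C:1 H:3
  CH2 → C:1 H:2
  CH(SCH3) → C:2 H:4 S:1
  CH2F → C:1 H:2 F:1
Element totals:
  C: 5
  H: 11
  F: 1
  S: 1
Molecular formula: C5H11FS.
  M = 5(12.0) + 11(1.007825) + 18.998403 + 31.972071
    = 60.000000 + 11.086075 + 18.998403 + 31.972071 = 122.056549

122.0565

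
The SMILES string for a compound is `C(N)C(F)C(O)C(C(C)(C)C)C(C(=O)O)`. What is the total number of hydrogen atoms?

20

Atom tally by fragment:
  H2NCH2 → C:1 H:4 N:1
  CH(F) → C:1 H:1 F:1
  CH(OH) → C:1 H:2 O:1
  CH(C(CH3)3) → C:5 H:10
  CH2COOH → C:2 H:3 O:2
Element totals:
  C: 10
  H: 20
  F: 1
  N: 1
  O: 3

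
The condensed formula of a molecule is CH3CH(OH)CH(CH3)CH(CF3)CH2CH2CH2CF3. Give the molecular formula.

Element totals:
  C: 10
  H: 16
  F: 6
  O: 1

C10H16F6O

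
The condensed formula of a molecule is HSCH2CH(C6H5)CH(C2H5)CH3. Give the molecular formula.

C12H18S

Atom tally by fragment:
  HSCH2 → C:1 H:3 S:1
  CH(C6H5) → C:7 H:6
  CH(C2H5) → C:3 H:6
  CH3 → C:1 H:3
Element totals:
  C: 12
  H: 18
  S: 1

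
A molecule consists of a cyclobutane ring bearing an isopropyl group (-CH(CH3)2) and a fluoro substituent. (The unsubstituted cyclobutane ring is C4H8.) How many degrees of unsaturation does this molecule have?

1

Atom tally by fragment:
  cyclobutane ring core → C:4 H:8
  (− 2 ring H displaced by substituents)
  + CH(CH3)2 → C:3 H:7
  + F → F:1
Element totals:
  C: 7
  H: 13
  F: 1
Molecular formula: C7H13F.
DoU = (2C + 2 + N − H − X) / 2 = (2·7 + 2 + 0 − 13 − 1) / 2 = 1.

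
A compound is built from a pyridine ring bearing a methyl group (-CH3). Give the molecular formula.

Atom tally by fragment:
  pyridine ring core → C:5 H:5 N:1
  (− 1 ring H displaced by substituents)
  + CH3 → C:1 H:3
Element totals:
  C: 6
  H: 7
  N: 1

C6H7N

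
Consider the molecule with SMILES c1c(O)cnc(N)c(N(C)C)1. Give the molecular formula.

Atom tally by fragment:
  pyridine ring core → C:5 H:5 N:1
  (− 3 ring H displaced by substituents)
  + OH → O:1 H:1
  + NH2 → N:1 H:2
  + N(CH3)2 → N:1 C:2 H:6
Element totals:
  C: 7
  H: 11
  N: 3
  O: 1

C7H11N3O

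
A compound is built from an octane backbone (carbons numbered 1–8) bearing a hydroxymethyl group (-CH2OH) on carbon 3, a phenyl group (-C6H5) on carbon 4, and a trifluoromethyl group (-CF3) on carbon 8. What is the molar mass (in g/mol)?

288.35 g/mol

Atom tally by fragment:
  CH3 → C:1 H:3
  CH2 → C:1 H:2
  CH(CH2OH) → C:2 H:4 O:1
  CH(C6H5) → C:7 H:6
  CH2 → C:1 H:2
  CH2 → C:1 H:2
  CH2 → C:1 H:2
  CH2CF3 → C:2 H:2 F:3
Element totals:
  C: 16
  H: 23
  F: 3
  O: 1
Molecular formula: C16H23F3O.
  M = 16(12.011) + 23(1.008) + 3(18.998) + 15.999
    = 192.176 + 23.184 + 56.994 + 15.999 = 288.353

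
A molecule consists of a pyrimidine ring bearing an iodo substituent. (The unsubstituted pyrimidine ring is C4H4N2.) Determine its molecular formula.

Atom tally by fragment:
  pyrimidine ring core → C:4 H:4 N:2
  (− 1 ring H displaced by substituents)
  + I → I:1
Element totals:
  C: 4
  H: 3
  I: 1
  N: 2

C4H3IN2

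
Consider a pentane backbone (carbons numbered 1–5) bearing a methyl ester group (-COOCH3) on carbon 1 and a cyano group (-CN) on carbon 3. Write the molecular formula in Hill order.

C8H13NO2

Atom tally by fragment:
  CH3OOCCH2 → C:3 H:5 O:2
  CH2 → C:1 H:2
  CH(CN) → C:2 H:1 N:1
  CH2 → C:1 H:2
  CH3 → C:1 H:3
Element totals:
  C: 8
  H: 13
  N: 1
  O: 2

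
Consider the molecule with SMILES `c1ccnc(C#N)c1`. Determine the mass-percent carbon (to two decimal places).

69.22%

Atom tally by fragment:
  pyridine ring core → C:5 H:5 N:1
  (− 1 ring H displaced by substituents)
  + CN → C:1 N:1
Element totals:
  C: 6
  H: 4
  N: 2
Molecular formula: C6H4N2.
Molar mass = 104.112 g/mol.
Mass from C: 6 × 12.011 = 72.066 g/mol.
%C = 72.066 / 104.112 × 100 = 69.22%.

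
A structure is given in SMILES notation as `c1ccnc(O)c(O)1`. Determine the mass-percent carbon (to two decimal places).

Atom tally by fragment:
  pyridine ring core → C:5 H:5 N:1
  (− 2 ring H displaced by substituents)
  + OH → O:1 H:1
  + OH → O:1 H:1
Element totals:
  C: 5
  H: 5
  N: 1
  O: 2
Molecular formula: C5H5NO2.
Molar mass = 111.100 g/mol.
Mass from C: 5 × 12.011 = 60.055 g/mol.
%C = 60.055 / 111.100 × 100 = 54.05%.

54.05%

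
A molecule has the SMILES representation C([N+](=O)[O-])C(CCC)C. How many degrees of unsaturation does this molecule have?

1

Atom tally by fragment:
  O2NCH2 → C:1 H:2 N:1 O:2
  CH(CH2CH2CH3) → C:4 H:8
  CH3 → C:1 H:3
Element totals:
  C: 6
  H: 13
  N: 1
  O: 2
Molecular formula: C6H13NO2.
DoU = (2C + 2 + N − H − X) / 2 = (2·6 + 2 + 1 − 13 − 0) / 2 = 1.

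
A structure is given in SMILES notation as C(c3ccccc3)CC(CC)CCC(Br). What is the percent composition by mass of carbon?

Atom tally by fragment:
  C6H5CH2 → C:7 H:7
  CH2 → C:1 H:2
  CH(C2H5) → C:3 H:6
  CH2 → C:1 H:2
  CH2 → C:1 H:2
  CH2Br → C:1 H:2 Br:1
Element totals:
  C: 14
  H: 21
  Br: 1
Molecular formula: C14H21Br.
Molar mass = 269.226 g/mol.
Mass from C: 14 × 12.011 = 168.154 g/mol.
%C = 168.154 / 269.226 × 100 = 62.46%.

62.46%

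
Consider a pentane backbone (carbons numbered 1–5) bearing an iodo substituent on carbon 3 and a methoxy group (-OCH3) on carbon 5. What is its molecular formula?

Atom tally by fragment:
  CH3 → C:1 H:3
  CH2 → C:1 H:2
  CH(I) → C:1 H:1 I:1
  CH2 → C:1 H:2
  CH2OCH3 → C:2 H:5 O:1
Element totals:
  C: 6
  H: 13
  I: 1
  O: 1

C6H13IO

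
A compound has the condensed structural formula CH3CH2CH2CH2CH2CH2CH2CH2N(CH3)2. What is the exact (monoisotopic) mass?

Atom tally by fragment:
  CH3 → C:1 H:3
  CH2 → C:1 H:2
  CH2 → C:1 H:2
  CH2 → C:1 H:2
  CH2 → C:1 H:2
  CH2 → C:1 H:2
  CH2 → C:1 H:2
  CH2N(CH3)2 → C:3 H:8 N:1
Element totals:
  C: 10
  H: 23
  N: 1
Molecular formula: C10H23N.
  M = 10(12.0) + 23(1.007825) + 14.003074
    = 120.000000 + 23.179975 + 14.003074 = 157.183049

157.1830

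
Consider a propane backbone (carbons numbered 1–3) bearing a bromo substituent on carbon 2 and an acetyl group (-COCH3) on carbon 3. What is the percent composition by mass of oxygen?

Atom tally by fragment:
  CH3 → C:1 H:3
  CH(Br) → C:1 H:1 Br:1
  CH2COCH3 → C:3 H:5 O:1
Element totals:
  C: 5
  H: 9
  Br: 1
  O: 1
Molecular formula: C5H9BrO.
Molar mass = 165.030 g/mol.
Mass from O: 1 × 15.999 = 15.999 g/mol.
%O = 15.999 / 165.030 × 100 = 9.69%.

9.69%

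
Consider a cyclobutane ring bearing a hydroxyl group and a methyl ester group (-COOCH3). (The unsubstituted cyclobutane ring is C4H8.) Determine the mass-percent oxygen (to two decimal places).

36.88%

Atom tally by fragment:
  cyclobutane ring core → C:4 H:8
  (− 2 ring H displaced by substituents)
  + OH → O:1 H:1
  + COOCH3 → C:2 H:3 O:2
Element totals:
  C: 6
  H: 10
  O: 3
Molecular formula: C6H10O3.
Molar mass = 130.143 g/mol.
Mass from O: 3 × 15.999 = 47.997 g/mol.
%O = 47.997 / 130.143 × 100 = 36.88%.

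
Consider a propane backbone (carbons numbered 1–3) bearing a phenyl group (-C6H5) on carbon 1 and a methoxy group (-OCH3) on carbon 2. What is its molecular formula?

Atom tally by fragment:
  C6H5CH2 → C:7 H:7
  CH(OCH3) → C:2 H:4 O:1
  CH3 → C:1 H:3
Element totals:
  C: 10
  H: 14
  O: 1

C10H14O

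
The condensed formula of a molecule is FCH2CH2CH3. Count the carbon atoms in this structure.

Atom tally by fragment:
  FCH2 → C:1 H:2 F:1
  CH2 → C:1 H:2
  CH3 → C:1 H:3
Element totals:
  C: 3
  H: 7
  F: 1

3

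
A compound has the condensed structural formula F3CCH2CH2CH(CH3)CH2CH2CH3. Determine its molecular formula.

Element totals:
  C: 8
  H: 15
  F: 3

C8H15F3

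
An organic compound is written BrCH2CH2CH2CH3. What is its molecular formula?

Element totals:
  C: 4
  H: 9
  Br: 1

C4H9Br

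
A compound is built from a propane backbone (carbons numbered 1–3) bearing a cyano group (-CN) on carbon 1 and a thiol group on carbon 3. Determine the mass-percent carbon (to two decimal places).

47.49%

Atom tally by fragment:
  NCCH2 → C:2 H:2 N:1
  CH2 → C:1 H:2
  CH2SH → C:1 H:3 S:1
Element totals:
  C: 4
  H: 7
  N: 1
  S: 1
Molecular formula: C4H7NS.
Molar mass = 101.167 g/mol.
Mass from C: 4 × 12.011 = 48.044 g/mol.
%C = 48.044 / 101.167 × 100 = 47.49%.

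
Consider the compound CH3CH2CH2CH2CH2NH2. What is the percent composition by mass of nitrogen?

Element totals:
  C: 5
  H: 13
  N: 1
Molecular formula: C5H13N.
Molar mass = 87.166 g/mol.
Mass from N: 1 × 14.007 = 14.007 g/mol.
%N = 14.007 / 87.166 × 100 = 16.07%.

16.07%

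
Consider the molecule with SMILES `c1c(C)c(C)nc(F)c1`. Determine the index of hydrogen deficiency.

Atom tally by fragment:
  pyridine ring core → C:5 H:5 N:1
  (− 3 ring H displaced by substituents)
  + CH3 → C:1 H:3
  + CH3 → C:1 H:3
  + F → F:1
Element totals:
  C: 7
  H: 8
  F: 1
  N: 1
Molecular formula: C7H8FN.
DoU = (2C + 2 + N − H − X) / 2 = (2·7 + 2 + 1 − 8 − 1) / 2 = 4.

4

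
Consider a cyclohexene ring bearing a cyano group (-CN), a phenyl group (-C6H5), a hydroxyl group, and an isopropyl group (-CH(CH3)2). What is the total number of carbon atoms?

Atom tally by fragment:
  cyclohexene ring core → C:6 H:10
  (− 4 ring H displaced by substituents)
  + CN → C:1 N:1
  + C6H5 → C:6 H:5
  + OH → O:1 H:1
  + CH(CH3)2 → C:3 H:7
Element totals:
  C: 16
  H: 19
  N: 1
  O: 1

16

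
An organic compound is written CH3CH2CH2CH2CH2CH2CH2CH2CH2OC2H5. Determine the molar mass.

Element totals:
  C: 11
  H: 24
  O: 1
Molecular formula: C11H24O.
  M = 11(12.011) + 24(1.008) + 15.999
    = 132.121 + 24.192 + 15.999 = 172.312

172.31 g/mol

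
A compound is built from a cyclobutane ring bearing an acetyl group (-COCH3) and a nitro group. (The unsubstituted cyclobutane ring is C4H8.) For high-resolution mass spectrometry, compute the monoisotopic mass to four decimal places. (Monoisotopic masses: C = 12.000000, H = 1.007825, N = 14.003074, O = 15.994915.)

143.0582

Atom tally by fragment:
  cyclobutane ring core → C:4 H:8
  (− 2 ring H displaced by substituents)
  + COCH3 → C:2 H:3 O:1
  + NO2 → N:1 O:2
Element totals:
  C: 6
  H: 9
  N: 1
  O: 3
Molecular formula: C6H9NO3.
  M = 6(12.0) + 9(1.007825) + 14.003074 + 3(15.994915)
    = 72.000000 + 9.070425 + 14.003074 + 47.984745 = 143.058244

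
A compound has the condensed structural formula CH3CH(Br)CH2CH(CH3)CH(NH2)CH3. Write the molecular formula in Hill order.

C7H16BrN

Element totals:
  C: 7
  H: 16
  Br: 1
  N: 1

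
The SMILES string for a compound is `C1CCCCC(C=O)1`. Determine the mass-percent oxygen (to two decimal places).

14.26%

Atom tally by fragment:
  cyclohexane ring core → C:6 H:12
  (− 1 ring H displaced by substituents)
  + CHO → C:1 H:1 O:1
Element totals:
  C: 7
  H: 12
  O: 1
Molecular formula: C7H12O.
Molar mass = 112.172 g/mol.
Mass from O: 1 × 15.999 = 15.999 g/mol.
%O = 15.999 / 112.172 × 100 = 14.26%.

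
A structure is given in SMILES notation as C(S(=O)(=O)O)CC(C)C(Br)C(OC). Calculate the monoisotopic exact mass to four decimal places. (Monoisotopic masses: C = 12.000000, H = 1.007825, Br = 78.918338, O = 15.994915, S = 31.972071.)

273.9874

Atom tally by fragment:
  HO3SCH2 → C:1 H:3 S:1 O:3
  CH2 → C:1 H:2
  CH(CH3) → C:2 H:4
  CH(Br) → C:1 H:1 Br:1
  CH2OCH3 → C:2 H:5 O:1
Element totals:
  C: 7
  H: 15
  Br: 1
  O: 4
  S: 1
Molecular formula: C7H15BrO4S.
  M = 7(12.0) + 15(1.007825) + 78.918338 + 4(15.994915) + 31.972071
    = 84.000000 + 15.117375 + 78.918338 + 63.979660 + 31.972071 = 273.987444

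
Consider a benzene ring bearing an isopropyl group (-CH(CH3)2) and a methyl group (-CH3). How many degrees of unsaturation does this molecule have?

Atom tally by fragment:
  benzene ring core → C:6 H:6
  (− 2 ring H displaced by substituents)
  + CH(CH3)2 → C:3 H:7
  + CH3 → C:1 H:3
Element totals:
  C: 10
  H: 14
Molecular formula: C10H14.
DoU = (2C + 2 + N − H − X) / 2 = (2·10 + 2 + 0 − 14 − 0) / 2 = 4.

4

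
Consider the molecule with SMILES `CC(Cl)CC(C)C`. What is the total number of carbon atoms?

6

Atom tally by fragment:
  CH3 → C:1 H:3
  CH(Cl) → C:1 H:1 Cl:1
  CH2 → C:1 H:2
  CH(CH3) → C:2 H:4
  CH3 → C:1 H:3
Element totals:
  C: 6
  H: 13
  Cl: 1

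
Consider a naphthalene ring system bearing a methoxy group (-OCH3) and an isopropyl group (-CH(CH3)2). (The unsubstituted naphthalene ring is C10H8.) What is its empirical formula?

Atom tally by fragment:
  naphthalene ring system core → C:10 H:8
  (− 2 ring H displaced by substituents)
  + OCH3 → C:1 H:3 O:1
  + CH(CH3)2 → C:3 H:7
Element totals:
  C: 14
  H: 16
  O: 1
Molecular formula: C14H16O.
gcd of subscripts (14, 16, 1) = 1, so the empirical formula equals the molecular formula.

C14H16O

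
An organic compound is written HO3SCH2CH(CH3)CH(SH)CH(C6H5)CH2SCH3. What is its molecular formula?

C13H20O3S3

Atom tally by fragment:
  HO3SCH2 → C:1 H:3 S:1 O:3
  CH(CH3) → C:2 H:4
  CH(SH) → C:1 H:2 S:1
  CH(C6H5) → C:7 H:6
  CH2SCH3 → C:2 H:5 S:1
Element totals:
  C: 13
  H: 20
  O: 3
  S: 3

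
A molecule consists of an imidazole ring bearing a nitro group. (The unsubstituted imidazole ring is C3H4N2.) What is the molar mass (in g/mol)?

113.08 g/mol

Atom tally by fragment:
  imidazole ring core → C:3 H:4 N:2
  (− 1 ring H displaced by substituents)
  + NO2 → N:1 O:2
Element totals:
  C: 3
  H: 3
  N: 3
  O: 2
Molecular formula: C3H3N3O2.
  M = 3(12.011) + 3(1.008) + 3(14.007) + 2(15.999)
    = 36.033 + 3.024 + 42.021 + 31.998 = 113.076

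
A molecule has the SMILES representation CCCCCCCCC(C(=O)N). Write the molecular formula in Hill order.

Atom tally by fragment:
  CH3 → C:1 H:3
  CH2 → C:1 H:2
  CH2 → C:1 H:2
  CH2 → C:1 H:2
  CH2 → C:1 H:2
  CH2 → C:1 H:2
  CH2 → C:1 H:2
  CH2 → C:1 H:2
  CH2CONH2 → C:2 H:4 O:1 N:1
Element totals:
  C: 10
  H: 21
  N: 1
  O: 1

C10H21NO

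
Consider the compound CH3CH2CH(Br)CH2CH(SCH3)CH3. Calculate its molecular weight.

Element totals:
  C: 7
  H: 15
  Br: 1
  S: 1
Molecular formula: C7H15BrS.
  M = 7(12.011) + 15(1.008) + 79.904 + 32.06
    = 84.077 + 15.120 + 79.904 + 32.060 = 211.161

211.16 g/mol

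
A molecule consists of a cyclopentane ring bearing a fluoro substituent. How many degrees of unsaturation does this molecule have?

Atom tally by fragment:
  cyclopentane ring core → C:5 H:10
  (− 1 ring H displaced by substituents)
  + F → F:1
Element totals:
  C: 5
  H: 9
  F: 1
Molecular formula: C5H9F.
DoU = (2C + 2 + N − H − X) / 2 = (2·5 + 2 + 0 − 9 − 1) / 2 = 1.

1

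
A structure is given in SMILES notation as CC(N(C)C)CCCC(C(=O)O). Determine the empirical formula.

Atom tally by fragment:
  CH3 → C:1 H:3
  CH(N(CH3)2) → C:3 H:7 N:1
  CH2 → C:1 H:2
  CH2 → C:1 H:2
  CH2 → C:1 H:2
  CH2COOH → C:2 H:3 O:2
Element totals:
  C: 9
  H: 19
  N: 1
  O: 2
Molecular formula: C9H19NO2.
gcd of subscripts (9, 19, 1, 2) = 1, so the empirical formula equals the molecular formula.

C9H19NO2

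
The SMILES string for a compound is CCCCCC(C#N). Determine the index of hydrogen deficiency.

2

Atom tally by fragment:
  CH3 → C:1 H:3
  CH2 → C:1 H:2
  CH2 → C:1 H:2
  CH2 → C:1 H:2
  CH2 → C:1 H:2
  CH2CN → C:2 H:2 N:1
Element totals:
  C: 7
  H: 13
  N: 1
Molecular formula: C7H13N.
DoU = (2C + 2 + N − H − X) / 2 = (2·7 + 2 + 1 − 13 − 0) / 2 = 2.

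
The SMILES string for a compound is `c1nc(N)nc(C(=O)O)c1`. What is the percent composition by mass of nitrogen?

30.21%

Atom tally by fragment:
  pyrimidine ring core → C:4 H:4 N:2
  (− 2 ring H displaced by substituents)
  + NH2 → N:1 H:2
  + COOH → C:1 H:1 O:2
Element totals:
  C: 5
  H: 5
  N: 3
  O: 2
Molecular formula: C5H5N3O2.
Molar mass = 139.114 g/mol.
Mass from N: 3 × 14.007 = 42.021 g/mol.
%N = 42.021 / 139.114 × 100 = 30.21%.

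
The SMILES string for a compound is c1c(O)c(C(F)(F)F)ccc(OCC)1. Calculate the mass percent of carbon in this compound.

Atom tally by fragment:
  benzene ring core → C:6 H:6
  (− 3 ring H displaced by substituents)
  + OH → O:1 H:1
  + CF3 → C:1 F:3
  + OC2H5 → C:2 H:5 O:1
Element totals:
  C: 9
  H: 9
  F: 3
  O: 2
Molecular formula: C9H9F3O2.
Molar mass = 206.163 g/mol.
Mass from C: 9 × 12.011 = 108.099 g/mol.
%C = 108.099 / 206.163 × 100 = 52.43%.

52.43%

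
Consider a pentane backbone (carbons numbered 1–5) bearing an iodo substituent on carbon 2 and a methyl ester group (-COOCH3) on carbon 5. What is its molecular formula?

C7H13IO2

Atom tally by fragment:
  CH3 → C:1 H:3
  CH(I) → C:1 H:1 I:1
  CH2 → C:1 H:2
  CH2 → C:1 H:2
  CH2COOCH3 → C:3 H:5 O:2
Element totals:
  C: 7
  H: 13
  I: 1
  O: 2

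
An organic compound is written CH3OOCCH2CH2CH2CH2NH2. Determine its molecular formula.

C6H13NO2

Element totals:
  C: 6
  H: 13
  N: 1
  O: 2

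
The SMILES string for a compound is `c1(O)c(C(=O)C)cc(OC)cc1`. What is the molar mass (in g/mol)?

166.18 g/mol

Atom tally by fragment:
  benzene ring core → C:6 H:6
  (− 3 ring H displaced by substituents)
  + OH → O:1 H:1
  + COCH3 → C:2 H:3 O:1
  + OCH3 → C:1 H:3 O:1
Element totals:
  C: 9
  H: 10
  O: 3
Molecular formula: C9H10O3.
  M = 9(12.011) + 10(1.008) + 3(15.999)
    = 108.099 + 10.080 + 47.997 = 166.176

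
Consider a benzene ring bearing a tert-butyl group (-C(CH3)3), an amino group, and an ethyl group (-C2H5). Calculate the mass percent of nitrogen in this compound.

7.90%

Atom tally by fragment:
  benzene ring core → C:6 H:6
  (− 3 ring H displaced by substituents)
  + C(CH3)3 → C:4 H:9
  + NH2 → N:1 H:2
  + C2H5 → C:2 H:5
Element totals:
  C: 12
  H: 19
  N: 1
Molecular formula: C12H19N.
Molar mass = 177.291 g/mol.
Mass from N: 1 × 14.007 = 14.007 g/mol.
%N = 14.007 / 177.291 × 100 = 7.90%.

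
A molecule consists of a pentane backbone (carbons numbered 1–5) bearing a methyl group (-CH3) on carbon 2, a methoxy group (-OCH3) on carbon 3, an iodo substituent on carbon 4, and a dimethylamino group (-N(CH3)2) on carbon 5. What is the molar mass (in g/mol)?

Atom tally by fragment:
  CH3 → C:1 H:3
  CH(CH3) → C:2 H:4
  CH(OCH3) → C:2 H:4 O:1
  CH(I) → C:1 H:1 I:1
  CH2N(CH3)2 → C:3 H:8 N:1
Element totals:
  C: 9
  H: 20
  I: 1
  N: 1
  O: 1
Molecular formula: C9H20INO.
  M = 9(12.011) + 20(1.008) + 126.904 + 14.007 + 15.999
    = 108.099 + 20.160 + 126.904 + 14.007 + 15.999 = 285.169

285.17 g/mol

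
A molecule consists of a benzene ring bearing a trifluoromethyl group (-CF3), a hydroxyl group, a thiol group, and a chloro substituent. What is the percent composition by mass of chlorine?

Atom tally by fragment:
  benzene ring core → C:6 H:6
  (− 4 ring H displaced by substituents)
  + CF3 → C:1 F:3
  + OH → O:1 H:1
  + SH → S:1 H:1
  + Cl → Cl:1
Element totals:
  C: 7
  H: 4
  Cl: 1
  F: 3
  O: 1
  S: 1
Molecular formula: C7H4ClF3OS.
Molar mass = 228.612 g/mol.
Mass from Cl: 1 × 35.45 = 35.450 g/mol.
%Cl = 35.450 / 228.612 × 100 = 15.51%.

15.51%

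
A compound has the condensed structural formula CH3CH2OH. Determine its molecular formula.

Atom tally by fragment:
  CH3 → C:1 H:3
  CH2OH → C:1 H:3 O:1
Element totals:
  C: 2
  H: 6
  O: 1

C2H6O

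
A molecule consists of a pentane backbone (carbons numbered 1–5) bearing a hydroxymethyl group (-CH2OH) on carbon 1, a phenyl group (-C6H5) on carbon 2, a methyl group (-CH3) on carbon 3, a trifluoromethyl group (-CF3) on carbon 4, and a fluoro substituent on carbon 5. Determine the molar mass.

Atom tally by fragment:
  HOCH2CH2 → C:2 H:5 O:1
  CH(C6H5) → C:7 H:6
  CH(CH3) → C:2 H:4
  CH(CF3) → C:2 H:1 F:3
  CH2F → C:1 H:2 F:1
Element totals:
  C: 14
  H: 18
  F: 4
  O: 1
Molecular formula: C14H18F4O.
  M = 14(12.011) + 18(1.008) + 4(18.998) + 15.999
    = 168.154 + 18.144 + 75.992 + 15.999 = 278.289

278.29 g/mol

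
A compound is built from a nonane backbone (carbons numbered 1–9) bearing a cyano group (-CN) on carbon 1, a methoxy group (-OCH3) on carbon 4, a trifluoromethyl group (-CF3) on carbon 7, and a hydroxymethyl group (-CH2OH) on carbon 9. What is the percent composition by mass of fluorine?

Atom tally by fragment:
  NCCH2 → C:2 H:2 N:1
  CH2 → C:1 H:2
  CH2 → C:1 H:2
  CH(OCH3) → C:2 H:4 O:1
  CH2 → C:1 H:2
  CH2 → C:1 H:2
  CH(CF3) → C:2 H:1 F:3
  CH2 → C:1 H:2
  CH2CH2OH → C:2 H:5 O:1
Element totals:
  C: 13
  H: 22
  F: 3
  N: 1
  O: 2
Molecular formula: C13H22F3NO2.
Molar mass = 281.318 g/mol.
Mass from F: 3 × 18.998 = 56.994 g/mol.
%F = 56.994 / 281.318 × 100 = 20.26%.

20.26%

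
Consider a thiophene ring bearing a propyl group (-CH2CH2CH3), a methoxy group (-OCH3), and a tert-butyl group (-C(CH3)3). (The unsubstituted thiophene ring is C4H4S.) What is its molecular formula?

Atom tally by fragment:
  thiophene ring core → C:4 H:4 S:1
  (− 3 ring H displaced by substituents)
  + CH2CH2CH3 → C:3 H:7
  + OCH3 → C:1 H:3 O:1
  + C(CH3)3 → C:4 H:9
Element totals:
  C: 12
  H: 20
  O: 1
  S: 1

C12H20OS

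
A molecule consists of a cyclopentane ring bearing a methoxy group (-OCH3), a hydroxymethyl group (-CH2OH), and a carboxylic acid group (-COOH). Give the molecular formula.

Atom tally by fragment:
  cyclopentane ring core → C:5 H:10
  (− 3 ring H displaced by substituents)
  + OCH3 → C:1 H:3 O:1
  + CH2OH → C:1 H:3 O:1
  + COOH → C:1 H:1 O:2
Element totals:
  C: 8
  H: 14
  O: 4

C8H14O4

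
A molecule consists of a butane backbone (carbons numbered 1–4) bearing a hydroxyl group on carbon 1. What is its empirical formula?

Atom tally by fragment:
  HOCH2 → C:1 H:3 O:1
  CH2 → C:1 H:2
  CH2 → C:1 H:2
  CH3 → C:1 H:3
Element totals:
  C: 4
  H: 10
  O: 1
Molecular formula: C4H10O.
gcd of subscripts (4, 10, 1) = 1, so the empirical formula equals the molecular formula.

C4H10O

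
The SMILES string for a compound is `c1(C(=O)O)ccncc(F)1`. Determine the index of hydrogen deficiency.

Atom tally by fragment:
  pyridine ring core → C:5 H:5 N:1
  (− 2 ring H displaced by substituents)
  + COOH → C:1 H:1 O:2
  + F → F:1
Element totals:
  C: 6
  H: 4
  F: 1
  N: 1
  O: 2
Molecular formula: C6H4FNO2.
DoU = (2C + 2 + N − H − X) / 2 = (2·6 + 2 + 1 − 4 − 1) / 2 = 5.

5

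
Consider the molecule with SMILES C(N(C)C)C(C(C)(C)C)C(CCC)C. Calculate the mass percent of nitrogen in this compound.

Atom tally by fragment:
  (CH3)2NCH2 → C:3 H:8 N:1
  CH(C(CH3)3) → C:5 H:10
  CH(CH2CH2CH3) → C:4 H:8
  CH3 → C:1 H:3
Element totals:
  C: 13
  H: 29
  N: 1
Molecular formula: C13H29N.
Molar mass = 199.382 g/mol.
Mass from N: 1 × 14.007 = 14.007 g/mol.
%N = 14.007 / 199.382 × 100 = 7.03%.

7.03%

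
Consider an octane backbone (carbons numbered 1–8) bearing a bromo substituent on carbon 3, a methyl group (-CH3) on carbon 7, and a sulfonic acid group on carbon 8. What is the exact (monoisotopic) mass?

Atom tally by fragment:
  CH3 → C:1 H:3
  CH2 → C:1 H:2
  CH(Br) → C:1 H:1 Br:1
  CH2 → C:1 H:2
  CH2 → C:1 H:2
  CH2 → C:1 H:2
  CH(CH3) → C:2 H:4
  CH2SO3H → C:1 H:3 S:1 O:3
Element totals:
  C: 9
  H: 19
  Br: 1
  O: 3
  S: 1
Molecular formula: C9H19BrO3S.
  M = 9(12.0) + 19(1.007825) + 78.918338 + 3(15.994915) + 31.972071
    = 108.000000 + 19.148675 + 78.918338 + 47.984745 + 31.972071 = 286.023829

286.0238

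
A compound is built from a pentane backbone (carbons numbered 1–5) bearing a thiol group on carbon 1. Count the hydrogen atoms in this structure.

12

Atom tally by fragment:
  HSCH2 → C:1 H:3 S:1
  CH2 → C:1 H:2
  CH2 → C:1 H:2
  CH2 → C:1 H:2
  CH3 → C:1 H:3
Element totals:
  C: 5
  H: 12
  S: 1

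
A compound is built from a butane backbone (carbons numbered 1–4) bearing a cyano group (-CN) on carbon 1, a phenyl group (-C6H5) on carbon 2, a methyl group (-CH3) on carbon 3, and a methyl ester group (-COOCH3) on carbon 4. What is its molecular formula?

C14H17NO2

Atom tally by fragment:
  NCCH2 → C:2 H:2 N:1
  CH(C6H5) → C:7 H:6
  CH(CH3) → C:2 H:4
  CH2COOCH3 → C:3 H:5 O:2
Element totals:
  C: 14
  H: 17
  N: 1
  O: 2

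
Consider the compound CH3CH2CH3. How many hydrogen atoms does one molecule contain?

Element totals:
  C: 3
  H: 8

8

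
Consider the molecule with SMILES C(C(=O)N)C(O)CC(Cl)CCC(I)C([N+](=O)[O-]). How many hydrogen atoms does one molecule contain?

Atom tally by fragment:
  H2NOCCH2 → C:2 H:4 O:1 N:1
  CH(OH) → C:1 H:2 O:1
  CH2 → C:1 H:2
  CH(Cl) → C:1 H:1 Cl:1
  CH2 → C:1 H:2
  CH2 → C:1 H:2
  CH(I) → C:1 H:1 I:1
  CH2NO2 → C:1 H:2 N:1 O:2
Element totals:
  C: 9
  H: 16
  Cl: 1
  I: 1
  N: 2
  O: 4

16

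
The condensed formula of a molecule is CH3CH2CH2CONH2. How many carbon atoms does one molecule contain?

Atom tally by fragment:
  CH3 → C:1 H:3
  CH2 → C:1 H:2
  CH2CONH2 → C:2 H:4 O:1 N:1
Element totals:
  C: 4
  H: 9
  N: 1
  O: 1

4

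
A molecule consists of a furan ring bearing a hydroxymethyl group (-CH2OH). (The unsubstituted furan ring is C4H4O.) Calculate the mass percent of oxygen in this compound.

32.62%

Atom tally by fragment:
  furan ring core → C:4 H:4 O:1
  (− 1 ring H displaced by substituents)
  + CH2OH → C:1 H:3 O:1
Element totals:
  C: 5
  H: 6
  O: 2
Molecular formula: C5H6O2.
Molar mass = 98.101 g/mol.
Mass from O: 2 × 15.999 = 31.998 g/mol.
%O = 31.998 / 98.101 × 100 = 32.62%.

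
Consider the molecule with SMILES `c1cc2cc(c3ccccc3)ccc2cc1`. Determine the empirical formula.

C4H3

Atom tally by fragment:
  naphthalene ring system core → C:10 H:8
  (− 1 ring H displaced by substituents)
  + C6H5 → C:6 H:5
Element totals:
  C: 16
  H: 12
Molecular formula: C16H12.
gcd of subscripts = 4; dividing each by 4:
  C: 16/4 = 4
  H: 12/4 = 3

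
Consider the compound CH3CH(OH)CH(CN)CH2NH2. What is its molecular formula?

Atom tally by fragment:
  CH3 → C:1 H:3
  CH(OH) → C:1 H:2 O:1
  CH(CN) → C:2 H:1 N:1
  CH2NH2 → C:1 H:4 N:1
Element totals:
  C: 5
  H: 10
  N: 2
  O: 1

C5H10N2O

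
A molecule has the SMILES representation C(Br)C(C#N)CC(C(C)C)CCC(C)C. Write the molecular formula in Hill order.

Atom tally by fragment:
  BrCH2 → C:1 H:2 Br:1
  CH(CN) → C:2 H:1 N:1
  CH2 → C:1 H:2
  CH(CH(CH3)2) → C:4 H:8
  CH2 → C:1 H:2
  CH2 → C:1 H:2
  CH(CH3) → C:2 H:4
  CH3 → C:1 H:3
Element totals:
  C: 13
  H: 24
  Br: 1
  N: 1

C13H24BrN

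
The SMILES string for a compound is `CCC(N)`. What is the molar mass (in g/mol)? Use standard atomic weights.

Atom tally by fragment:
  CH3 → C:1 H:3
  CH2 → C:1 H:2
  CH2NH2 → C:1 H:4 N:1
Element totals:
  C: 3
  H: 9
  N: 1
Molecular formula: C3H9N.
  M = 3(12.011) + 9(1.008) + 14.007
    = 36.033 + 9.072 + 14.007 = 59.112

59.11 g/mol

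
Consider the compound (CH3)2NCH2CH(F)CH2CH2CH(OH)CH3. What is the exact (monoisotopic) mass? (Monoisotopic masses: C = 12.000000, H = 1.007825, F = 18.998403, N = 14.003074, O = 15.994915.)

Element totals:
  C: 8
  H: 18
  F: 1
  N: 1
  O: 1
Molecular formula: C8H18FNO.
  M = 8(12.0) + 18(1.007825) + 18.998403 + 14.003074 + 15.994915
    = 96.000000 + 18.140850 + 18.998403 + 14.003074 + 15.994915 = 163.137242

163.1372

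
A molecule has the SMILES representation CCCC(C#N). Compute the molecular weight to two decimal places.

Atom tally by fragment:
  CH3 → C:1 H:3
  CH2 → C:1 H:2
  CH2 → C:1 H:2
  CH2CN → C:2 H:2 N:1
Element totals:
  C: 5
  H: 9
  N: 1
Molecular formula: C5H9N.
  M = 5(12.011) + 9(1.008) + 14.007
    = 60.055 + 9.072 + 14.007 = 83.134

83.13 g/mol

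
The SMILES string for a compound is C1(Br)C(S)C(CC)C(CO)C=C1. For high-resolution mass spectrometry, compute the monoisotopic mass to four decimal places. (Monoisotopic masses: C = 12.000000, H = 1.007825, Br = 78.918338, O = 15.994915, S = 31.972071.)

250.0027

Atom tally by fragment:
  cyclohexene ring core → C:6 H:10
  (− 4 ring H displaced by substituents)
  + Br → Br:1
  + SH → S:1 H:1
  + C2H5 → C:2 H:5
  + CH2OH → C:1 H:3 O:1
Element totals:
  C: 9
  H: 15
  Br: 1
  O: 1
  S: 1
Molecular formula: C9H15BrOS.
  M = 9(12.0) + 15(1.007825) + 78.918338 + 15.994915 + 31.972071
    = 108.000000 + 15.117375 + 78.918338 + 15.994915 + 31.972071 = 250.002699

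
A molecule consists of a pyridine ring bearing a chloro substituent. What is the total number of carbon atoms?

5

Atom tally by fragment:
  pyridine ring core → C:5 H:5 N:1
  (− 1 ring H displaced by substituents)
  + Cl → Cl:1
Element totals:
  C: 5
  H: 4
  Cl: 1
  N: 1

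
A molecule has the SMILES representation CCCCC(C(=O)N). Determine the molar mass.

115.18 g/mol

Atom tally by fragment:
  CH3 → C:1 H:3
  CH2 → C:1 H:2
  CH2 → C:1 H:2
  CH2 → C:1 H:2
  CH2CONH2 → C:2 H:4 O:1 N:1
Element totals:
  C: 6
  H: 13
  N: 1
  O: 1
Molecular formula: C6H13NO.
  M = 6(12.011) + 13(1.008) + 14.007 + 15.999
    = 72.066 + 13.104 + 14.007 + 15.999 = 115.176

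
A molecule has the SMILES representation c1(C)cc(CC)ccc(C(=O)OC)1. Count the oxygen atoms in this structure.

2

Atom tally by fragment:
  benzene ring core → C:6 H:6
  (− 3 ring H displaced by substituents)
  + CH3 → C:1 H:3
  + C2H5 → C:2 H:5
  + COOCH3 → C:2 H:3 O:2
Element totals:
  C: 11
  H: 14
  O: 2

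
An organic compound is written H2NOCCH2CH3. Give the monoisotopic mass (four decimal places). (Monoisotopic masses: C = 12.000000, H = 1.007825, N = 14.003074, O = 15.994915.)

73.0528

Atom tally by fragment:
  H2NOCCH2 → C:2 H:4 O:1 N:1
  CH3 → C:1 H:3
Element totals:
  C: 3
  H: 7
  N: 1
  O: 1
Molecular formula: C3H7NO.
  M = 3(12.0) + 7(1.007825) + 14.003074 + 15.994915
    = 36.000000 + 7.054775 + 14.003074 + 15.994915 = 73.052764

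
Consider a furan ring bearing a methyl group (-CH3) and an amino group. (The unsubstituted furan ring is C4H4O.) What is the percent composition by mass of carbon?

Atom tally by fragment:
  furan ring core → C:4 H:4 O:1
  (− 2 ring H displaced by substituents)
  + CH3 → C:1 H:3
  + NH2 → N:1 H:2
Element totals:
  C: 5
  H: 7
  N: 1
  O: 1
Molecular formula: C5H7NO.
Molar mass = 97.117 g/mol.
Mass from C: 5 × 12.011 = 60.055 g/mol.
%C = 60.055 / 97.117 × 100 = 61.84%.

61.84%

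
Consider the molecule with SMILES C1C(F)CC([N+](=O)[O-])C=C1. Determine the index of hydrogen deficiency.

3

Atom tally by fragment:
  cyclohexene ring core → C:6 H:10
  (− 2 ring H displaced by substituents)
  + F → F:1
  + NO2 → N:1 O:2
Element totals:
  C: 6
  H: 8
  F: 1
  N: 1
  O: 2
Molecular formula: C6H8FNO2.
DoU = (2C + 2 + N − H − X) / 2 = (2·6 + 2 + 1 − 8 − 1) / 2 = 3.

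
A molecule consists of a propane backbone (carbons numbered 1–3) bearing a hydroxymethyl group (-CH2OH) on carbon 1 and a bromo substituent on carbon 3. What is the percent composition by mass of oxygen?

10.46%

Atom tally by fragment:
  HOCH2CH2 → C:2 H:5 O:1
  CH2 → C:1 H:2
  CH2Br → C:1 H:2 Br:1
Element totals:
  C: 4
  H: 9
  Br: 1
  O: 1
Molecular formula: C4H9BrO.
Molar mass = 153.019 g/mol.
Mass from O: 1 × 15.999 = 15.999 g/mol.
%O = 15.999 / 153.019 × 100 = 10.46%.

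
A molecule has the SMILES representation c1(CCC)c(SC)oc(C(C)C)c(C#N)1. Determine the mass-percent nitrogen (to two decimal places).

6.27%

Atom tally by fragment:
  furan ring core → C:4 H:4 O:1
  (− 4 ring H displaced by substituents)
  + CH2CH2CH3 → C:3 H:7
  + SCH3 → C:1 H:3 S:1
  + CH(CH3)2 → C:3 H:7
  + CN → C:1 N:1
Element totals:
  C: 12
  H: 17
  N: 1
  O: 1
  S: 1
Molecular formula: C12H17NOS.
Molar mass = 223.334 g/mol.
Mass from N: 1 × 14.007 = 14.007 g/mol.
%N = 14.007 / 223.334 × 100 = 6.27%.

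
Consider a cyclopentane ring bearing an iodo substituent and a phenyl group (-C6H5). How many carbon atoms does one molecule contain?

11

Atom tally by fragment:
  cyclopentane ring core → C:5 H:10
  (− 2 ring H displaced by substituents)
  + I → I:1
  + C6H5 → C:6 H:5
Element totals:
  C: 11
  H: 13
  I: 1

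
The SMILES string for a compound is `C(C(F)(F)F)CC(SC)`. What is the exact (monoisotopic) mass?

Atom tally by fragment:
  F3CCH2 → C:2 H:2 F:3
  CH2 → C:1 H:2
  CH2SCH3 → C:2 H:5 S:1
Element totals:
  C: 5
  H: 9
  F: 3
  S: 1
Molecular formula: C5H9F3S.
  M = 5(12.0) + 9(1.007825) + 3(18.998403) + 31.972071
    = 60.000000 + 9.070425 + 56.995209 + 31.972071 = 158.037705

158.0377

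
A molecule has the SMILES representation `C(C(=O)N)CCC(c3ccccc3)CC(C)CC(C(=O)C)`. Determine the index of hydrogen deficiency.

Atom tally by fragment:
  H2NOCCH2 → C:2 H:4 O:1 N:1
  CH2 → C:1 H:2
  CH2 → C:1 H:2
  CH(C6H5) → C:7 H:6
  CH2 → C:1 H:2
  CH(CH3) → C:2 H:4
  CH2 → C:1 H:2
  CH2COCH3 → C:3 H:5 O:1
Element totals:
  C: 18
  H: 27
  N: 1
  O: 2
Molecular formula: C18H27NO2.
DoU = (2C + 2 + N − H − X) / 2 = (2·18 + 2 + 1 − 27 − 0) / 2 = 6.

6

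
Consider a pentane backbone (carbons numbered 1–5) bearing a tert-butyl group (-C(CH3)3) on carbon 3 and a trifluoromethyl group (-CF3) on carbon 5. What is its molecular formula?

C10H19F3

Atom tally by fragment:
  CH3 → C:1 H:3
  CH2 → C:1 H:2
  CH(C(CH3)3) → C:5 H:10
  CH2 → C:1 H:2
  CH2CF3 → C:2 H:2 F:3
Element totals:
  C: 10
  H: 19
  F: 3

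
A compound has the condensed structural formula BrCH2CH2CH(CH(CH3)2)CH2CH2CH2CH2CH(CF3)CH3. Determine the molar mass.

317.23 g/mol

Atom tally by fragment:
  BrCH2 → C:1 H:2 Br:1
  CH2 → C:1 H:2
  CH(CH(CH3)2) → C:4 H:8
  CH2 → C:1 H:2
  CH2 → C:1 H:2
  CH2 → C:1 H:2
  CH2 → C:1 H:2
  CH(CF3) → C:2 H:1 F:3
  CH3 → C:1 H:3
Element totals:
  C: 13
  H: 24
  Br: 1
  F: 3
Molecular formula: C13H24BrF3.
  M = 13(12.011) + 24(1.008) + 79.904 + 3(18.998)
    = 156.143 + 24.192 + 79.904 + 56.994 = 317.233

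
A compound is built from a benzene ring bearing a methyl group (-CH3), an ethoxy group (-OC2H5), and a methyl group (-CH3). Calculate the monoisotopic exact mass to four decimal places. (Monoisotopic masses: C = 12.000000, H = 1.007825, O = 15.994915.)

Atom tally by fragment:
  benzene ring core → C:6 H:6
  (− 3 ring H displaced by substituents)
  + CH3 → C:1 H:3
  + OC2H5 → C:2 H:5 O:1
  + CH3 → C:1 H:3
Element totals:
  C: 10
  H: 14
  O: 1
Molecular formula: C10H14O.
  M = 10(12.0) + 14(1.007825) + 15.994915
    = 120.000000 + 14.109550 + 15.994915 = 150.104465

150.1045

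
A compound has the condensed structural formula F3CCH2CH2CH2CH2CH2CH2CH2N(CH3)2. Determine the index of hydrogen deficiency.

0

Element totals:
  C: 10
  H: 20
  F: 3
  N: 1
Molecular formula: C10H20F3N.
DoU = (2C + 2 + N − H − X) / 2 = (2·10 + 2 + 1 − 20 − 3) / 2 = 0.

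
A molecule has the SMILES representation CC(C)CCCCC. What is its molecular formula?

Atom tally by fragment:
  CH3 → C:1 H:3
  CH(CH3) → C:2 H:4
  CH2 → C:1 H:2
  CH2 → C:1 H:2
  CH2 → C:1 H:2
  CH2 → C:1 H:2
  CH3 → C:1 H:3
Element totals:
  C: 8
  H: 18

C8H18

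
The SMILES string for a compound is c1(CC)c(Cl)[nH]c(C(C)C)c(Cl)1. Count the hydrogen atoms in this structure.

Atom tally by fragment:
  pyrrole ring core → C:4 H:5 N:1
  (− 4 ring H displaced by substituents)
  + C2H5 → C:2 H:5
  + Cl → Cl:1
  + CH(CH3)2 → C:3 H:7
  + Cl → Cl:1
Element totals:
  C: 9
  H: 13
  Cl: 2
  N: 1

13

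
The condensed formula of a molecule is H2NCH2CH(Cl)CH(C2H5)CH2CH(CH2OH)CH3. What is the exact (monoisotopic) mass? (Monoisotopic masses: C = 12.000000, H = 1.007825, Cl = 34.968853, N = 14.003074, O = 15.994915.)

193.1233

Element totals:
  C: 9
  H: 20
  Cl: 1
  N: 1
  O: 1
Molecular formula: C9H20ClNO.
  M = 9(12.0) + 20(1.007825) + 34.968853 + 14.003074 + 15.994915
    = 108.000000 + 20.156500 + 34.968853 + 14.003074 + 15.994915 = 193.123342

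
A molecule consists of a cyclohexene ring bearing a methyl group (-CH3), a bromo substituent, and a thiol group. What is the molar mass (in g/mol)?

207.13 g/mol

Atom tally by fragment:
  cyclohexene ring core → C:6 H:10
  (− 3 ring H displaced by substituents)
  + CH3 → C:1 H:3
  + Br → Br:1
  + SH → S:1 H:1
Element totals:
  C: 7
  H: 11
  Br: 1
  S: 1
Molecular formula: C7H11BrS.
  M = 7(12.011) + 11(1.008) + 79.904 + 32.06
    = 84.077 + 11.088 + 79.904 + 32.060 = 207.129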